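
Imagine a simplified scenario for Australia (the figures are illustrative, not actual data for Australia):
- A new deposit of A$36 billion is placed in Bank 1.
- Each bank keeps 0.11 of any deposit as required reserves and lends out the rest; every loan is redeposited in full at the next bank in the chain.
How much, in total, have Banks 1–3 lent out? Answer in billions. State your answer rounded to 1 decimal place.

Bank i lends (1 − rr)^i of the original deposit: Bank 1 lends 36·0.8900 = 32.0400, Bank 2 lends 36·0.8900² = 28.5156, and so on.
Summing a geometric series: total = 36·[0.8900·(1 − 0.8900^3) / (1 − 0.8900)] ≈ 85.9345 billion.

A$85.9 billion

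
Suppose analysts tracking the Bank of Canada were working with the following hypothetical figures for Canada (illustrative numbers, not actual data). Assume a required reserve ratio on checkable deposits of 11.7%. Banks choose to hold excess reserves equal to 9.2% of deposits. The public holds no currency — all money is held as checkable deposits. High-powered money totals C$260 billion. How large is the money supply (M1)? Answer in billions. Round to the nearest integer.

C$1244 billion

The money multiplier is m = 1 / (rr + e) = 1 / (0.117 + 0.092) ≈ 4.7847.
So M = m × MB = 4.7847 × 260 = 1244.022 billion.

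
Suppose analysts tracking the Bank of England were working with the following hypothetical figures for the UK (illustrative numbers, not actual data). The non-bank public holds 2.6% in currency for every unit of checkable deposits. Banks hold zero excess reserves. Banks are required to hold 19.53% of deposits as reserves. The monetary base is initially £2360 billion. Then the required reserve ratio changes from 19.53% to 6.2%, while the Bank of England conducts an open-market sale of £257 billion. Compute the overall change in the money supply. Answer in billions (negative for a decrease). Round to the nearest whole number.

Before: m₁ = (1 + 0.026) / (0.1953 + 0.026) ≈ 4.63624, MB₁ = 2360, so M₁ = 4.63624 × 2360 = 10941.5264 billion.
After: m₂ = (1 + 0.026) / (0.062 + 0.026) ≈ 11.65909, MB₂ = 2360 − 257 = 2103, so M₂ = 11.65909 × 2103 ≈ 24519.0663 billion.
ΔM = M₂ − M₁ = 24519.0663 − 10941.5264 = 13577.5399 billion.

£13578 billion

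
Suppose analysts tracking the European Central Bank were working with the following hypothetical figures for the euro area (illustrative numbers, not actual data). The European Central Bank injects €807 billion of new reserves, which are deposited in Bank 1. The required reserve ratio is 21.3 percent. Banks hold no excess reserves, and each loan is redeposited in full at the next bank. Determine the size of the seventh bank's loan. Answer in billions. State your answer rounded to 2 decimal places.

Each bank lends a fraction (1 − rr) = 0.7870 of the deposit it receives, so Bank 7 receives 807·0.7870^6 and lends 807·0.7870^7 ≈ 150.9026 billion.

€150.90 billion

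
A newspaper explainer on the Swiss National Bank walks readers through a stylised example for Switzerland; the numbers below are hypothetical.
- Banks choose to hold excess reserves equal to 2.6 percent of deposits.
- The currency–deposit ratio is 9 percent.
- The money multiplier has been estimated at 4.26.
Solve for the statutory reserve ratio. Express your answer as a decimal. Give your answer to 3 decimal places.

0.140

Using m = 4.26. Since m = (1 + c)/(c + rr + e), the denominator satisfies c + rr + e = (1 + c)/m = (1 + 0.09) / 4.26 ≈ 0.255869.
With c = 0.09 and e = 0.026, the statutory reserve ratio is 0.255869 − 0.09 − 0.026 = 0.139869.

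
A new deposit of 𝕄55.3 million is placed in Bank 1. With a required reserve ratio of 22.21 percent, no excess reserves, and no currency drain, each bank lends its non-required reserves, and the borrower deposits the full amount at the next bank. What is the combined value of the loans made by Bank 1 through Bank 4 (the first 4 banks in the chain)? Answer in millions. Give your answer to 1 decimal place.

𝕄122.8 million

Bank i lends (1 − rr)^i of the original deposit: Bank 1 lends 55.3·0.7779 ≈ 43.0179, Bank 2 lends 55.3·0.7779² ≈ 33.4636, and so on.
Summing a geometric series: total = 55.3·[0.7779·(1 − 0.7779^4) / (1 − 0.7779)] ≈ 122.7626 million.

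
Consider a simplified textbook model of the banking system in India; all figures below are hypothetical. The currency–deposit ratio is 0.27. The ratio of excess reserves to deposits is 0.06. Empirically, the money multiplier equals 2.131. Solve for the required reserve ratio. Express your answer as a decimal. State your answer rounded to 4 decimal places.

Using m = 2.131. Since m = (1 + c)/(c + rr + e), the denominator satisfies c + rr + e = (1 + c)/m = (1 + 0.27) / 2.131 ≈ 0.595964.
With c = 0.27 and e = 0.06, the required reserve ratio is 0.595964 − 0.27 − 0.06 = 0.265964.

0.2660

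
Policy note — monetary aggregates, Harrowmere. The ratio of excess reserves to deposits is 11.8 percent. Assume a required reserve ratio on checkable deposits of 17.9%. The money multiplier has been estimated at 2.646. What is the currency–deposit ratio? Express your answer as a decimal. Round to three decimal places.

Using m = 2.646. From m = (1 + c)/(c + rr + e), rearranging gives 1 + c = m·(c + rr + e), so c·(1 − m) = m·(rr + e) − 1.
Hence c = [m·(rr + e) − 1]/(1 − m) = [2.646 × (0.179 + 0.118) − 1] / (1 − 2.646) ≈ 0.130096.

0.130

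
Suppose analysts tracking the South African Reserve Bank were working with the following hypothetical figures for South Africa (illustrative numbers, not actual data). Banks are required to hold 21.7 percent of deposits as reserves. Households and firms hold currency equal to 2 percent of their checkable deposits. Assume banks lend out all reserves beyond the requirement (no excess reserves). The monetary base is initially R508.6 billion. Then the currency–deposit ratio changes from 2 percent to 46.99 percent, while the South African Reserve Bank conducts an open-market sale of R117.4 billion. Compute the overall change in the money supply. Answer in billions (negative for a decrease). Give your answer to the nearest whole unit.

-1352 billion

Before: m₁ = (1 + 0.02) / (0.217 + 0.02) ≈ 4.3038, MB₁ = 508.6, so M₁ = 4.3038 × 508.6 ≈ 2188.9127 billion.
After: m₂ = (1 + 0.4699) / (0.217 + 0.4699) ≈ 2.1399, MB₂ = 508.6 − 117.4 = 391.2, so M₂ = 2.1399 × 391.2 ≈ 837.1289 billion.
ΔM = M₂ − M₁ = 837.1289 − 2188.9127 = -1351.7838 billion.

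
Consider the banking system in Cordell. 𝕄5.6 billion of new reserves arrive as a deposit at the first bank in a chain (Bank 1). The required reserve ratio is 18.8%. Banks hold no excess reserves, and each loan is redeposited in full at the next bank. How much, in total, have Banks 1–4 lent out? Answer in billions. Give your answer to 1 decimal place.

𝕄13.7 billion

Bank i lends (1 − rr)^i of the original deposit: Bank 1 lends 5.6·0.8120 = 4.5472, Bank 2 lends 5.6·0.8120² ≈ 3.6923, and so on.
Summing a geometric series: total = 5.6·[0.8120·(1 − 0.8120^4) / (1 − 0.8120)] ≈ 13.6722 billion.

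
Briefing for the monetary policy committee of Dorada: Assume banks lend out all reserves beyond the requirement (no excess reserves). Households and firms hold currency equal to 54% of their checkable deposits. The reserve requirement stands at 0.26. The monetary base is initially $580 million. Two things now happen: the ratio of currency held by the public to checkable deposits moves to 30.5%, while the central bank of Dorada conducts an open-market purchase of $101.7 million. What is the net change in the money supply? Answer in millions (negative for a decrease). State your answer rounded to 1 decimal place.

$458.0 million

Before: m₁ = (1 + 0.54) / (0.26 + 0.54) = 1.92500, MB₁ = 580, so M₁ = 1.92500 × 580 = 1116.5 million.
After: m₂ = (1 + 0.305) / (0.26 + 0.305) ≈ 2.30973, MB₂ = 580 + 101.7 = 681.7, so M₂ = 2.30973 × 681.7 ≈ 1574.5429 million.
ΔM = M₂ − M₁ = 1574.5429 − 1116.5 = 458.0429 million.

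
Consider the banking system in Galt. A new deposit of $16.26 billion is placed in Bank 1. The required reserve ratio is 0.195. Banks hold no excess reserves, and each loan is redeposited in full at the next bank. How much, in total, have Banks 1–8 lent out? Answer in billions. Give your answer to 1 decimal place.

$55.3 billion

Bank i lends (1 − rr)^i of the original deposit: Bank 1 lends 16.26·0.8050 = 13.0893, Bank 2 lends 16.26·0.8050² ≈ 10.5369, and so on.
Summing a geometric series: total = 16.26·[0.8050·(1 − 0.8050^8) / (1 − 0.8050)] ≈ 55.2874 billion.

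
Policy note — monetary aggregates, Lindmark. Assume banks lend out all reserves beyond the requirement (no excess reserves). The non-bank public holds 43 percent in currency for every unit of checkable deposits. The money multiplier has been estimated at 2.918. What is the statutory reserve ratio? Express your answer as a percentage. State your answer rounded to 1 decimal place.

6.0%

Using m = 2.918. Since m = (1 + c)/(c + rr + e), the denominator satisfies c + rr + e = (1 + c)/m = (1 + 0.43) / 2.918 ≈ 0.490062.
With c = 0.43 and e = 0, the statutory reserve ratio is 0.490062 − 0.43 − 0 = 0.060062.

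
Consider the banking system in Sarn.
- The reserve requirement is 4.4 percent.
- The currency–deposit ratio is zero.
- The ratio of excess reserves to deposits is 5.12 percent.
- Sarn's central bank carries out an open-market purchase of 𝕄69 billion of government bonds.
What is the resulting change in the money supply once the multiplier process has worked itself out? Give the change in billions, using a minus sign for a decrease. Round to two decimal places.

The money multiplier is m = 1 / (rr + e) = 1 / (0.044 + 0.0512) ≈ 10.50420.
The purchase adds 69 billion of base, so ΔM = m × ΔMB = 10.50420 × (+69) = 724.7898 billion.

𝕄724.79 billion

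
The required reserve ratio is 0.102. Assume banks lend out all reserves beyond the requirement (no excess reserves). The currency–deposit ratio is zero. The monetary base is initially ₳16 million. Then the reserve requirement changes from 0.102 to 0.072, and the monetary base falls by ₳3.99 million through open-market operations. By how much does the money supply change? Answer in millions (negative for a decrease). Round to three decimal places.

₳9.943 million

Before: m₁ = 1 / (0.102) ≈ 9.803922, MB₁ = 16, so M₁ = 9.803922 × 16 ≈ 156.8628 million.
After: m₂ = 1 / (0.072) ≈ 13.888889, MB₂ = 16 − 3.99 = 12.01, so M₂ = 13.888889 × 12.01 ≈ 166.8056 million.
ΔM = M₂ − M₁ = 166.8056 − 156.8628 = 9.9428 million.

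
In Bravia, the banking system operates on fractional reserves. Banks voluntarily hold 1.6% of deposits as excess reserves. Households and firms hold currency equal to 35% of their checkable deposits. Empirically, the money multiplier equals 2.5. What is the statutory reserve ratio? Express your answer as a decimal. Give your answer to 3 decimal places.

0.174

Using m = 2.5. Since m = (1 + c)/(c + rr + e), the denominator satisfies c + rr + e = (1 + c)/m = (1 + 0.35) / 2.5 = 0.540000.
With c = 0.35 and e = 0.016, the statutory reserve ratio is 0.540000 − 0.35 − 0.016 = 0.174.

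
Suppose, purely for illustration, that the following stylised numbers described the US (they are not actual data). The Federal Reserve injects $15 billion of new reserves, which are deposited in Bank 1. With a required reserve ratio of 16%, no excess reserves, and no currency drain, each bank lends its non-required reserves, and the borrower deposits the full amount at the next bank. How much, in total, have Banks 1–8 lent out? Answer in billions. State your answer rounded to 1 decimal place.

Bank i lends (1 − rr)^i of the original deposit: Bank 1 lends 15·0.8400 = 12.6000, Bank 2 lends 15·0.8400² = 10.5840, and so on.
Summing a geometric series: total = 15·[0.8400·(1 − 0.8400^8) / (1 − 0.8400)] ≈ 59.2298 billion.

$59.2 billion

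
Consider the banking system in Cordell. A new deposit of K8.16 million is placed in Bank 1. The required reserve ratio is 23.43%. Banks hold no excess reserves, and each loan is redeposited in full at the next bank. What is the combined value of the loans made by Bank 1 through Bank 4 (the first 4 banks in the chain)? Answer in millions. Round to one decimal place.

K17.5 million

Bank i lends (1 − rr)^i of the original deposit: Bank 1 lends 8.16·0.7657 ≈ 6.2481, Bank 2 lends 8.16·0.7657² ≈ 4.7842, and so on.
Summing a geometric series: total = 8.16·[0.7657·(1 − 0.7657^4) / (1 − 0.7657)] ≈ 17.5005 million.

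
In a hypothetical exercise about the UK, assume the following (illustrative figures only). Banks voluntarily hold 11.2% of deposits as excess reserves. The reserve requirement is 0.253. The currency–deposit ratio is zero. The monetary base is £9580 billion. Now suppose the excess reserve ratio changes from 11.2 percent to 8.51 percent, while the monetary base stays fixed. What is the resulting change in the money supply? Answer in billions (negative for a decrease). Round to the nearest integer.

Initially m₁ = 1 / (0.253 + 0.112) ≈ 2.73973, so M₁ = 2.73973 × 9580 = 26246.6134 billion.
After the change m₂ = 1 / (0.253 + 0.0851) ≈ 2.95770, so M₂ = 2.95770 × 9580 = 28334.766 billion.
ΔM = M₂ − M₁ = 28334.766 − 26246.6134 = 2088.1526 billion.

£2088 billion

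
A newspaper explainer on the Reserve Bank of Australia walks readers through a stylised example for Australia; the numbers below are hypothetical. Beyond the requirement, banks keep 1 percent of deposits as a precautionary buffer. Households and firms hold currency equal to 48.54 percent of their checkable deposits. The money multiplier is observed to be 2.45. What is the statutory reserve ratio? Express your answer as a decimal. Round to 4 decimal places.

Using m = 2.45. Since m = (1 + c)/(c + rr + e), the denominator satisfies c + rr + e = (1 + c)/m = (1 + 0.4854) / 2.45 ≈ 0.606286.
With c = 0.4854 and e = 0.01, the statutory reserve ratio is 0.606286 − 0.4854 − 0.01 = 0.110886.

0.1109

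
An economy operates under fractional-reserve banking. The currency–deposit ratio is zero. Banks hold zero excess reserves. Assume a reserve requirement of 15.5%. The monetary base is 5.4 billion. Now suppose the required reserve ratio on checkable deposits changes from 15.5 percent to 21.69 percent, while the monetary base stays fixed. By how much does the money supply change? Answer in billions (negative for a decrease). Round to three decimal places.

-9.942 billion

Initially m₁ = 1 / (0.155) ≈ 6.45161, so M₁ = 6.45161 × 5.4 ≈ 34.8387 billion.
After the change m₂ = 1 / (0.2169) ≈ 4.61042, so M₂ = 4.61042 × 5.4 ≈ 24.8963 billion.
ΔM = M₂ − M₁ = 24.8963 − 34.8387 = -9.9424 billion.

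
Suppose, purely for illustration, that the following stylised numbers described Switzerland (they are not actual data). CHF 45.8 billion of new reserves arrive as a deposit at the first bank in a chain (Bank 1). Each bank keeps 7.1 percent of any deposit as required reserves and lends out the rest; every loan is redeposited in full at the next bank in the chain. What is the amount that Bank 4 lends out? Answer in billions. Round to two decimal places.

Each bank lends a fraction (1 − rr) = 0.9290 of the deposit it receives, so Bank 4 receives 45.8·0.9290^3 and lends 45.8·0.9290^4 ≈ 34.1137 billion.

CHF 34.11 billion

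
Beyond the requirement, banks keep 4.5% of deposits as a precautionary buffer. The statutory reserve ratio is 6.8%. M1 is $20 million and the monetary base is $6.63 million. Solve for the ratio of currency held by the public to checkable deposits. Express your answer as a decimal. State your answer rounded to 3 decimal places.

Using m = M/MB = 20/6.63 ≈ 3.016591. From m = (1 + c)/(c + rr + e), rearranging gives 1 + c = m·(c + rr + e), so c·(1 − m) = m·(rr + e) − 1.
Hence c = [m·(rr + e) − 1]/(1 − m) = [3.016591 × (0.068 + 0.045) − 1] / (1 − 3.016591) ≈ 0.326851.

0.327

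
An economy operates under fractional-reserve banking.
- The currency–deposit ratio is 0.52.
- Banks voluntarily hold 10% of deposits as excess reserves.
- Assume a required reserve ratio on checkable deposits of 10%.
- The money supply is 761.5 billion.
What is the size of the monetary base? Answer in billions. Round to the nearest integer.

361 billion

The money multiplier is m = (1 + c) / (rr + e + c) = (1 + 0.52) / (0.1 + 0.1 + 0.52) ≈ 2.1111.
MB = M / m = 761.5 / 2.1111 ≈ 360.7124 billion.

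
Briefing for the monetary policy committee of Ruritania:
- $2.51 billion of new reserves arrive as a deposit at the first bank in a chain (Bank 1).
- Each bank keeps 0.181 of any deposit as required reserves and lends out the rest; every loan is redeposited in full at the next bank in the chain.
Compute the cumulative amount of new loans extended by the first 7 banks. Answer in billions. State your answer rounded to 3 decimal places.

Bank i lends (1 − rr)^i of the original deposit: Bank 1 lends 2.51·0.8190 ≈ 2.0557, Bank 2 lends 2.51·0.8190² ≈ 1.6836, and so on.
Summing a geometric series: total = 2.51·[0.8190·(1 − 0.8190^7) / (1 − 0.8190)] ≈ 8.5502 billion.

$8.550 billion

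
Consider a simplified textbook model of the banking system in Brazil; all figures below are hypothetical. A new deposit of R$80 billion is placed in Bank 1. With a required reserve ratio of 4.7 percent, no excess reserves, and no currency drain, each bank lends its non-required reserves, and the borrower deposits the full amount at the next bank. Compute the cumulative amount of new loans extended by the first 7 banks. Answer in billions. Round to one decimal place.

R$464.1 billion

Bank i lends (1 − rr)^i of the original deposit: Bank 1 lends 80·0.9530 = 76.2400, Bank 2 lends 80·0.9530² ≈ 72.6567, and so on.
Summing a geometric series: total = 80·[0.9530·(1 − 0.9530^7) / (1 − 0.9530)] ≈ 464.0563 billion.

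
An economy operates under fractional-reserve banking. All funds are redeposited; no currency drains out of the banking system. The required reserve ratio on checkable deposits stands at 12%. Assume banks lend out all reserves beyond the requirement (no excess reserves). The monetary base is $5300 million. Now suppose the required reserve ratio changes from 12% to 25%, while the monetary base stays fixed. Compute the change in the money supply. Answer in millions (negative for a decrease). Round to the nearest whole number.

Initially m₁ = 1 / (0.12) ≈ 8.33333, so M₁ = 8.33333 × 5300 = 44166.649 million.
After the change m₂ = 1 / (0.25) = 4, so M₂ = 4 × 5300 = 21200 million.
ΔM = M₂ − M₁ = 21200 − 44166.649 = -22966.649 million.

-22967 million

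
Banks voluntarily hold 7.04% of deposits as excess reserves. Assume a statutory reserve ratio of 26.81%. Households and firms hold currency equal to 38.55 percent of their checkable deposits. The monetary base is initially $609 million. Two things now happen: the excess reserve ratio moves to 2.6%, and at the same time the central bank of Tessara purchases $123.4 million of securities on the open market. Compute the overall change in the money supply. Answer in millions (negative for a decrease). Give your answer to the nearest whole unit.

Before: m₁ = (1 + 0.3855) / (0.2681 + 0.0704 + 0.3855) ≈ 1.9137, MB₁ = 609, so M₁ = 1.9137 × 609 = 1165.4433 million.
After: m₂ = (1 + 0.3855) / (0.2681 + 0.026 + 0.3855) ≈ 2.0387, MB₂ = 609 + 123.4 = 732.4, so M₂ = 2.0387 × 732.4 ≈ 1493.1439 million.
ΔM = M₂ − M₁ = 1493.1439 − 1165.4433 = 327.7006 million.

$328 million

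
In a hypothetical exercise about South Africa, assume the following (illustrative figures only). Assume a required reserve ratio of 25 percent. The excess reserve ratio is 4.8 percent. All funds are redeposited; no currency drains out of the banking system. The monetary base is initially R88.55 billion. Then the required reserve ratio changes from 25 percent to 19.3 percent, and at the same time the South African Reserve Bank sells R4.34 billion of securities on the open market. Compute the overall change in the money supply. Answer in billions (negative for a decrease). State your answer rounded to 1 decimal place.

Before: m₁ = 1 / (0.25 + 0.048) ≈ 3.3557, MB₁ = 88.55, so M₁ = 3.3557 × 88.55 ≈ 297.1472 billion.
After: m₂ = 1 / (0.193 + 0.048) ≈ 4.1494, MB₂ = 88.55 − 4.34 = 84.21, so M₂ = 4.1494 × 84.21 ≈ 349.421 billion.
ΔM = M₂ − M₁ = 349.421 − 297.1472 = 52.2738 billion.

R52.3 billion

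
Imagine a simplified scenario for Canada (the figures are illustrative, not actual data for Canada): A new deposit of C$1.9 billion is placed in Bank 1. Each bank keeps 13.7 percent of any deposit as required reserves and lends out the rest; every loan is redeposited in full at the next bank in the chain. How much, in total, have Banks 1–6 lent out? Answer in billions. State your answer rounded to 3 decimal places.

Bank i lends (1 − rr)^i of the original deposit: Bank 1 lends 1.9·0.8630 = 1.6397, Bank 2 lends 1.9·0.8630² ≈ 1.4151, and so on.
Summing a geometric series: total = 1.9·[0.8630·(1 − 0.8630^6) / (1 − 0.8630)] ≈ 7.0243 billion.

C$7.024 billion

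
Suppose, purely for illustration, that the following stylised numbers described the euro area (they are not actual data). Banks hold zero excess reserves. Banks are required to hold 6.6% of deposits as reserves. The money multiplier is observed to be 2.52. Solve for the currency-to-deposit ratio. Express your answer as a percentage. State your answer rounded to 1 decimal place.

Using m = 2.52. From m = (1 + c)/(c + rr + e), rearranging gives 1 + c = m·(c + rr + e), so c·(1 − m) = m·(rr + e) − 1.
Hence c = [m·(rr + e) − 1]/(1 − m) = [2.52 × (0.066 + 0) − 1] / (1 − 2.52) ≈ 0.548474.

54.8%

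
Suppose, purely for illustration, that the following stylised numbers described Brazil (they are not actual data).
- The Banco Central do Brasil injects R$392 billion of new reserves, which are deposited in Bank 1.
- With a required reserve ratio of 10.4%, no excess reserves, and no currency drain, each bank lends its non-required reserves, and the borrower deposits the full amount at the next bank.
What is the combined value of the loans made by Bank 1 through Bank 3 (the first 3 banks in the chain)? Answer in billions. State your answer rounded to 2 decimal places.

Bank i lends (1 − rr)^i of the original deposit: Bank 1 lends 392·0.8960 = 351.2320, Bank 2 lends 392·0.8960² ≈ 314.7039, and so on.
Summing a geometric series: total = 392·[0.8960·(1 − 0.8960^3) / (1 − 0.8960)] ≈ 947.9105 billion.

R$947.91 billion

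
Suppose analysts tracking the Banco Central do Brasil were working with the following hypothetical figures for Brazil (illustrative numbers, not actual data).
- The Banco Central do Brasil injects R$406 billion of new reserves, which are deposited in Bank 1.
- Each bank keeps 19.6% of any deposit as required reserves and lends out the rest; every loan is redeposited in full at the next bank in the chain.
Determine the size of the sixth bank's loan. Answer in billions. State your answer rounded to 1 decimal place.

Each bank lends a fraction (1 − rr) = 0.8040 of the deposit it receives, so Bank 6 receives 406·0.8040^5 and lends 406·0.8040^6 ≈ 109.6636 billion.

R$109.7 billion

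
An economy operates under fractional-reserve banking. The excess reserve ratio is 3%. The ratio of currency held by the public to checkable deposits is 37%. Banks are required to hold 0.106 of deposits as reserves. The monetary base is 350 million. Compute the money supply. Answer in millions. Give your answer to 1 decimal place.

947.6 million

The money multiplier is m = (1 + c) / (rr + e + c) = (1 + 0.37) / (0.106 + 0.03 + 0.37) ≈ 2.70751.
So M = m × MB = 2.70751 × 350 = 947.6285 million.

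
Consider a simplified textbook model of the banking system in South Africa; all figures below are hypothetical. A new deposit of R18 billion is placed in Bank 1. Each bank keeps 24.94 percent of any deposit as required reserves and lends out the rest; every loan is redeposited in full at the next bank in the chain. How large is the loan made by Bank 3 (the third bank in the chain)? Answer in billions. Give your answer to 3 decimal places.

R7.612 billion

Each bank lends a fraction (1 − rr) = 0.7506 of the deposit it receives, so Bank 3 receives 18·0.7506^2 and lends 18·0.7506^3 ≈ 7.6120 billion.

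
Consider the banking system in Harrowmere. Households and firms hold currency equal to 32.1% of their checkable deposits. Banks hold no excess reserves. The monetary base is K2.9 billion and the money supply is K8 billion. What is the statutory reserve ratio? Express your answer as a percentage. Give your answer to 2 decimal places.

15.79%

Using m = M/MB = 8/2.9 ≈ 2.758621. Since m = (1 + c)/(c + rr + e), the denominator satisfies c + rr + e = (1 + c)/m = (1 + 0.321) / 2.758621 ≈ 0.478862.
With c = 0.321 and e = 0, the statutory reserve ratio is 0.478862 − 0.321 − 0 = 0.157862.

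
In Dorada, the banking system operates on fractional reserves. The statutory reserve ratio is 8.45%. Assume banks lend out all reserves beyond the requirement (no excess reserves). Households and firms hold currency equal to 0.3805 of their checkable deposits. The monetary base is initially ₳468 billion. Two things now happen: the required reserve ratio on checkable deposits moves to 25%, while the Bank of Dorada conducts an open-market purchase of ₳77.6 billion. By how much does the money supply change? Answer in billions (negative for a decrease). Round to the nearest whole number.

-195 billion

Before: m₁ = (1 + 0.3805) / (0.0845 + 0.3805) ≈ 2.9688, MB₁ = 468, so M₁ = 2.9688 × 468 = 1389.3984 billion.
After: m₂ = (1 + 0.3805) / (0.25 + 0.3805) ≈ 2.1895, MB₂ = 468 + 77.6 = 545.6, so M₂ = 2.1895 × 545.6 = 1194.5912 billion.
ΔM = M₂ − M₁ = 1194.5912 − 1389.3984 = -194.8072 billion.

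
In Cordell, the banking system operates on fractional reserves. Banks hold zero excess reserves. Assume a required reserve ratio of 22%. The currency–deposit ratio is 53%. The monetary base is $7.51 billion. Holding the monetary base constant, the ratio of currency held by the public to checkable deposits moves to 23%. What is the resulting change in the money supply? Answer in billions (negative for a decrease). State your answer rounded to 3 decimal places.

Initially m₁ = (1 + 0.53) / (0.22 + 0.53) = 2.04, so M₁ = 2.04 × 7.51 = 15.3204 billion.
After the change m₂ = (1 + 0.23) / (0.22 + 0.23) ≈ 2.73333, so M₂ = 2.73333 × 7.51 ≈ 20.5273 billion.
ΔM = M₂ − M₁ = 20.5273 − 15.3204 = 5.2069 billion.

$5.207 billion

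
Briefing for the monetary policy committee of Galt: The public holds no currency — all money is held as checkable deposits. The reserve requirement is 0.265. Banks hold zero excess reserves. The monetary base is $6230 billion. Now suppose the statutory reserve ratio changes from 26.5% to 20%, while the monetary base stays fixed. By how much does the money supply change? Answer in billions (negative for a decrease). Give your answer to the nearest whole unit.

Initially m₁ = 1 / (0.265) ≈ 3.77358, so M₁ = 3.77358 × 6230 = 23509.4034 billion.
After the change m₂ = 1 / (0.2) = 5, so M₂ = 5 × 6230 = 31150 billion.
ΔM = M₂ − M₁ = 31150 − 23509.4034 = 7640.5966 billion.

$7641 billion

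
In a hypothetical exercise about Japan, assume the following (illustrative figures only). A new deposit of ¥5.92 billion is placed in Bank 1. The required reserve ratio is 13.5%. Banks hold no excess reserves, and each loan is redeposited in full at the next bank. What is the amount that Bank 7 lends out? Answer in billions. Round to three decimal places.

¥2.145 billion

Each bank lends a fraction (1 − rr) = 0.8650 of the deposit it receives, so Bank 7 receives 5.92·0.8650^6 and lends 5.92·0.8650^7 ≈ 2.1450 billion.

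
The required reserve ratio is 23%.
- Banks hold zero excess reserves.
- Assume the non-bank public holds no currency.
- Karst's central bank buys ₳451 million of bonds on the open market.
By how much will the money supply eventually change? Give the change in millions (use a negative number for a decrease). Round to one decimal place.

₳1960.9 million

The simple money multiplier is m = 1/rr = 1/0.23 ≈ 4.34783.
An open-market purchase increases the monetary base by 451 million, so ΔM = m × ΔMB = 4.34783 × 451 ≈ 1960.8713 million.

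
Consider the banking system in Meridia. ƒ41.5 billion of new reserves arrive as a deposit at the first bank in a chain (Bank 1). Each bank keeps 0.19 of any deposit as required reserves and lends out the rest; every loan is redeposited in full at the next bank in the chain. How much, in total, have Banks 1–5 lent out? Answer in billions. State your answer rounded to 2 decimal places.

Bank i lends (1 − rr)^i of the original deposit: Bank 1 lends 41.5·0.8100 = 33.6150, Bank 2 lends 41.5·0.8100² ≈ 27.2282, and so on.
Summing a geometric series: total = 41.5·[0.8100·(1 − 0.8100^5) / (1 − 0.8100)] ≈ 115.2325 billion.

ƒ115.23 billion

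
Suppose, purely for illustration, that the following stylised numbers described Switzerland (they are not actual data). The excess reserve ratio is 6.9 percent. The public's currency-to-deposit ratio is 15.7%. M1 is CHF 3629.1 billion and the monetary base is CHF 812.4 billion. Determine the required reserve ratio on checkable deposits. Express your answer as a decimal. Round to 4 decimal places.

0.0330

Using m = M/MB = 3629.1/812.4 ≈ 4.467134. Since m = (1 + c)/(c + rr + e), the denominator satisfies c + rr + e = (1 + c)/m = (1 + 0.157) / 4.467134 ≈ 0.259003.
With c = 0.157 and e = 0.069, the required reserve ratio on checkable deposits is 0.259003 − 0.157 − 0.069 = 0.033003.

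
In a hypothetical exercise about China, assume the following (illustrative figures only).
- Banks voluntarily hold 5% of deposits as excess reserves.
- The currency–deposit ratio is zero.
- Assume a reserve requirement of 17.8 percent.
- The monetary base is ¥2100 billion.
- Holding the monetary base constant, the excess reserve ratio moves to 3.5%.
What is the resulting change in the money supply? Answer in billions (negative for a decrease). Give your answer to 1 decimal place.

Initially m₁ = 1 / (0.178 + 0.05) ≈ 4.385965, so M₁ = 4.385965 × 2100 = 9210.5265 billion.
After the change m₂ = 1 / (0.178 + 0.035) ≈ 4.694836, so M₂ = 4.694836 × 2100 = 9859.1556 billion.
ΔM = M₂ − M₁ = 9859.1556 − 9210.5265 = 648.6291 billion.

¥648.6 billion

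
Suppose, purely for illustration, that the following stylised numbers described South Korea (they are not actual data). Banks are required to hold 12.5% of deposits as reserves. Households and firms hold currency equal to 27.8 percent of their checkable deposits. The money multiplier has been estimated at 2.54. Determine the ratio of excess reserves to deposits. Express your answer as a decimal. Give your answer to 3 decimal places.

0.100

Using m = 2.54. Since m = (1 + c)/(c + rr + e), the denominator satisfies c + rr + e = (1 + c)/m = (1 + 0.278) / 2.54 ≈ 0.503150.
With c = 0.278 and rr = 0.125, the ratio of excess reserves to deposits is 0.503150 − 0.278 − 0.125 = 0.10015.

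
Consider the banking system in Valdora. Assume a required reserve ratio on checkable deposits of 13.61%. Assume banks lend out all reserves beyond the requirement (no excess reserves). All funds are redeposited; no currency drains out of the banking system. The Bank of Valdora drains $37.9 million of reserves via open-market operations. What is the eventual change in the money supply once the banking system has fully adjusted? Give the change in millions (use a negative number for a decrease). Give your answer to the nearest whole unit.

-278 million

The simple money multiplier is m = 1/rr = 1/0.1361 ≈ 7.3475.
An open-market sale reduces the monetary base by 37.9 million, so ΔM = m × ΔMB = 7.3475 × (−37.9) ≈ -278.4703 million.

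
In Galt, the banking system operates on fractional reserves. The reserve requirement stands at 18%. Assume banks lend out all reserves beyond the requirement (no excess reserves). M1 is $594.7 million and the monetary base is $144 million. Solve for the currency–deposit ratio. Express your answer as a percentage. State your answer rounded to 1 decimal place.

8.2%

Using m = M/MB = 594.7/144 ≈ 4.129861. From m = (1 + c)/(c + rr + e), rearranging gives 1 + c = m·(c + rr + e), so c·(1 − m) = m·(rr + e) − 1.
Hence c = [m·(rr + e) − 1]/(1 − m) = [4.129861 × (0.18 + 0) − 1] / (1 − 4.129861) ≈ 0.081992.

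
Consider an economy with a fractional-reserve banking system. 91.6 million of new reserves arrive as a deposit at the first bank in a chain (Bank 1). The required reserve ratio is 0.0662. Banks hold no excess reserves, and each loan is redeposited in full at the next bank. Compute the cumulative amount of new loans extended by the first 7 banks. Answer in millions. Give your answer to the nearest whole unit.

492 million

Bank i lends (1 − rr)^i of the original deposit: Bank 1 lends 91.6·0.9338 ≈ 85.5361, Bank 2 lends 91.6·0.9338² ≈ 79.8736, and so on.
Summing a geometric series: total = 91.6·[0.9338·(1 − 0.9338^7) / (1 − 0.9338)] ≈ 492.1255 million.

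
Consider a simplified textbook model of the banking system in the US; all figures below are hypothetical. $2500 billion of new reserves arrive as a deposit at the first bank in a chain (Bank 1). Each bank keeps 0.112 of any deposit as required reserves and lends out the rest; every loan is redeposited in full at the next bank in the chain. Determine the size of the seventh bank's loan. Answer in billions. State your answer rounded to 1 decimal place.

Each bank lends a fraction (1 − rr) = 0.8880 of the deposit it receives, so Bank 7 receives 2500·0.8880^6 and lends 2500·0.8880^7 ≈ 1088.5059 billion.

$1088.5 billion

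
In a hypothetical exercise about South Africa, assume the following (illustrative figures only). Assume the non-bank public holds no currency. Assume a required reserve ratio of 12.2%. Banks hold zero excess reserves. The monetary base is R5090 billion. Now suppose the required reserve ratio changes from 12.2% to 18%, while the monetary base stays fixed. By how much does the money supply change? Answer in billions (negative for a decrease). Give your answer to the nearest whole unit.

Initially m₁ = 1 / (0.122) ≈ 8.19672, so M₁ = 8.19672 × 5090 = 41721.3048 billion.
After the change m₂ = 1 / (0.18) ≈ 5.55556, so M₂ = 5.55556 × 5090 = 28277.8004 billion.
ΔM = M₂ − M₁ = 28277.8004 − 41721.3048 = -13443.5044 billion.

-13444 billion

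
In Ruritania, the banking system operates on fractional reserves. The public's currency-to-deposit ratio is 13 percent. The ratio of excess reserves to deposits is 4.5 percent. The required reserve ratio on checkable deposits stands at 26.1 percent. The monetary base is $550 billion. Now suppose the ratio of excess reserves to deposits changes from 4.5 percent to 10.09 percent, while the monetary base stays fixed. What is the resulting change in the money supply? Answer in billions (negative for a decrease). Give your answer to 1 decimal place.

-162.0 billion

Initially m₁ = (1 + 0.13) / (0.261 + 0.045 + 0.13) ≈ 2.59174, so M₁ = 2.59174 × 550 = 1425.457 billion.
After the change m₂ = (1 + 0.13) / (0.261 + 0.1009 + 0.13) ≈ 2.29721, so M₂ = 2.29721 × 550 = 1263.4655 billion.
ΔM = M₂ − M₁ = 1263.4655 − 1425.457 = -161.9915 billion.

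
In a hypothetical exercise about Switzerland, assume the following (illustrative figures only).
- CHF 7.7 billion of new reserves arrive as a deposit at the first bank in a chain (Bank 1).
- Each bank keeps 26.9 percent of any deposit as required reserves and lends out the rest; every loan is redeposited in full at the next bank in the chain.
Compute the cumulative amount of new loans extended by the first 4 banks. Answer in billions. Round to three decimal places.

CHF 14.950 billion

Bank i lends (1 − rr)^i of the original deposit: Bank 1 lends 7.7·0.7310 = 5.6287, Bank 2 lends 7.7·0.7310² ≈ 4.1146, and so on.
Summing a geometric series: total = 7.7·[0.7310·(1 − 0.7310^4) / (1 − 0.7310)] ≈ 14.9497 billion.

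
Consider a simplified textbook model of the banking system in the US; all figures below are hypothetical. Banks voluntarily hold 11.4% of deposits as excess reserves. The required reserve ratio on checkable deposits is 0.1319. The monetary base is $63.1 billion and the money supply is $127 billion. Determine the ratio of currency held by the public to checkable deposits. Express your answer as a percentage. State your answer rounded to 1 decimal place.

49.9%

Using m = M/MB = 127/63.1 ≈ 2.012678. From m = (1 + c)/(c + rr + e), rearranging gives 1 + c = m·(c + rr + e), so c·(1 − m) = m·(rr + e) − 1.
Hence c = [m·(rr + e) − 1]/(1 − m) = [2.012678 × (0.1319 + 0.114) − 1] / (1 − 2.012678) ≈ 0.498759.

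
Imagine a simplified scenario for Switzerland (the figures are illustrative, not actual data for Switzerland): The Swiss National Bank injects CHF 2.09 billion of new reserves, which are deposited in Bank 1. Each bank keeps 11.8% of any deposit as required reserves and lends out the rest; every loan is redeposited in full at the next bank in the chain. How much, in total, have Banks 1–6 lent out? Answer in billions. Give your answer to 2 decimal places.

Bank i lends (1 − rr)^i of the original deposit: Bank 1 lends 2.09·0.8820 ≈ 1.8434, Bank 2 lends 2.09·0.8820² ≈ 1.6259, and so on.
Summing a geometric series: total = 2.09·[0.8820·(1 − 0.8820^6) / (1 − 0.8820)] ≈ 8.2675 billion.

CHF 8.27 billion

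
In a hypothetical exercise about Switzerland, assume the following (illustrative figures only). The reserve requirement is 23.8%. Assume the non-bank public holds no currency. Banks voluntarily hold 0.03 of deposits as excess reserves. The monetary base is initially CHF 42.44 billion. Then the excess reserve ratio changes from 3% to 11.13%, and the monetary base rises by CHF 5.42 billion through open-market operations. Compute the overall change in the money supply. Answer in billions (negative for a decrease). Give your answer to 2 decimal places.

-21.34 billion

Before: m₁ = 1 / (0.238 + 0.03) ≈ 3.73134, MB₁ = 42.44, so M₁ = 3.73134 × 42.44 ≈ 158.3581 billion.
After: m₂ = 1 / (0.238 + 0.1113) ≈ 2.86287, MB₂ = 42.44 + 5.42 = 47.86, so M₂ = 2.86287 × 47.86 ≈ 137.017 billion.
ΔM = M₂ − M₁ = 137.017 − 158.3581 = -21.3411 billion.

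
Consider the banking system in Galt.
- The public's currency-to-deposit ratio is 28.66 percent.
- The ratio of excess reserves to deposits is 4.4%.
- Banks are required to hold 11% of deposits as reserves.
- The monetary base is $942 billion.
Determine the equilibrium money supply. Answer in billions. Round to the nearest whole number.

The money multiplier is m = (1 + c) / (rr + e + c) = (1 + 0.2866) / (0.11 + 0.044 + 0.2866) ≈ 2.9201.
So M = m × MB = 2.9201 × 942 = 2750.7342 billion.

$2751 billion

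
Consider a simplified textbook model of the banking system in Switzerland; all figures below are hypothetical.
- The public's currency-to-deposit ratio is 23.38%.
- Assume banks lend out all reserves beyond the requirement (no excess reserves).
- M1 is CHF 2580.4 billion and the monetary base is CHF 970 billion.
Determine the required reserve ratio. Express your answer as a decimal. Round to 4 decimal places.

Using m = M/MB = 2580.4/970 ≈ 2.660206. Since m = (1 + c)/(c + rr + e), the denominator satisfies c + rr + e = (1 + c)/m = (1 + 0.2338) / 2.660206 ≈ 0.463799.
With c = 0.2338 and e = 0, the required reserve ratio is 0.463799 − 0.2338 − 0 = 0.229999.

0.2300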